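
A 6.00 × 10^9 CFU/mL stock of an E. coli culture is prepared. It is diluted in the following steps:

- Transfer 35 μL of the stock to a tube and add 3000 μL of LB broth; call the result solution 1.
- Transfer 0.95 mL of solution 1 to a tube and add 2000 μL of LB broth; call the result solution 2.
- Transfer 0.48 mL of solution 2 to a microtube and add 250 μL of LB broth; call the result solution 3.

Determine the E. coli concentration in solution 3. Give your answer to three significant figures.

1.47 × 10^7 CFU/mL

Step 1: 35 μL + 3000 μL = 3035 μL total → factor 3035/35 = 86.714
Step 2: 0.95 mL + 2000 μL = 2.95 mL total → factor 2.95/0.95 = 3.1053
Step 3: 0.48 mL + 250 μL = 0.73 mL total → factor 0.73/0.48 = 1.5208
Overall dilution factor = 86.714 × 3.1053 × 1.5208 = 409.52
Final = 6.00 × 10^9 CFU/mL / 409.52 = 1.47 × 10^7 CFU/mL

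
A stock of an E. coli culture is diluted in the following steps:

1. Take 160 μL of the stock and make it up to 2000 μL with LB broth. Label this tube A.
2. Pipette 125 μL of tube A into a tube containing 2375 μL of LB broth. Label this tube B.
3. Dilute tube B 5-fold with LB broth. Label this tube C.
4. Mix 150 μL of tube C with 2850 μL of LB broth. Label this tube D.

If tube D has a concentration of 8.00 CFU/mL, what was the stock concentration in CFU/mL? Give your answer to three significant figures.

2.00 × 10^5 CFU/mL

Step 1: 160 μL brought to 2000 μL → factor 2000/160 = 12.5
Step 2: 125 μL + 2375 μL = 2500 μL total → factor 2500/125 = 20
Step 3: 5-fold → factor 5
Step 4: 150 μL + 2850 μL = 3000 μL total → factor 3000/150 = 20
Overall dilution factor = 12.5 × 20 × 5 × 20 = 25000
Stock = 8.00 CFU/mL × 25000 = 2.00 × 10^5 CFU/mL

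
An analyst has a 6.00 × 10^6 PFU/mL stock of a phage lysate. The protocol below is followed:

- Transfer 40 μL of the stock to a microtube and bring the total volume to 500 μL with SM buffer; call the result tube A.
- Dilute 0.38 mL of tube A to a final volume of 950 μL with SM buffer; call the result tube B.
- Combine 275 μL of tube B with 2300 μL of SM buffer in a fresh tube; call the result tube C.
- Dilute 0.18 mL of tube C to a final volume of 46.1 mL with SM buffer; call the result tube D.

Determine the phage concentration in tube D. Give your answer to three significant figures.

80.1 PFU/mL

Step 1: 40 μL brought to 500 μL → factor 500/40 = 12.5
Step 2: 0.38 mL brought to 950 μL → factor 0.95/0.38 = 2.5
Step 3: 275 μL + 2300 μL = 2575 μL total → factor 2575/275 = 9.3636
Step 4: 0.18 mL brought to 46.1 mL → factor 46.1/0.18 = 256.11
Overall dilution factor = 12.5 × 2.5 × 9.3636 × 256.11 = 74942
Final = 6.00 × 10^6 PFU/mL / 74942 = 80.1 PFU/mL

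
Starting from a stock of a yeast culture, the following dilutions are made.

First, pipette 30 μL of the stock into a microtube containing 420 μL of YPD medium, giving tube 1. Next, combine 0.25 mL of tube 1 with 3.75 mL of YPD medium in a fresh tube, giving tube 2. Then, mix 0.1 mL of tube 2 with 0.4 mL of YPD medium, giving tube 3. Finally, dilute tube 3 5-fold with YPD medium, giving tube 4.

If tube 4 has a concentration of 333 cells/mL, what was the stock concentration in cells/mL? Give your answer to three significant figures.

Step 1: 30 μL + 420 μL = 450 μL total → factor 450/30 = 15
Step 2: 0.25 mL + 3.75 mL = 4 mL total → factor 4/0.25 = 16
Step 3: 0.1 mL + 0.4 mL = 0.5 mL total → factor 0.5/0.1 = 5
Step 4: 5-fold → factor 5
Overall dilution factor = 15 × 16 × 5 × 5 = 6000
Stock = 333 cells/mL × 6000 = 2.00 × 10^6 cells/mL

2.00 × 10^6 cells/mL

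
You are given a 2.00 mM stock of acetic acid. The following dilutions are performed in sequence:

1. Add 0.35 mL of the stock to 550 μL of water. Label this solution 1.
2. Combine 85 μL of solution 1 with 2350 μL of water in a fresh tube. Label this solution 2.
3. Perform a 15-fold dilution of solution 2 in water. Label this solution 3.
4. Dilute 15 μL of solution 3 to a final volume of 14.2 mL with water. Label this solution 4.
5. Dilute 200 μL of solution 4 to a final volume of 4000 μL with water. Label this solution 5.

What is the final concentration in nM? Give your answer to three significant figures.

0.0956 nM

Step 1: 0.35 mL + 550 μL = 0.9 mL total → factor 0.9/0.35 = 2.5714
Step 2: 85 μL + 2350 μL = 2435 μL total → factor 2435/85 = 28.647
Step 3: 15-fold → factor 15
Step 4: 15 μL brought to 14.2 mL → factor 14200/15 = 946.67
Step 5: 200 μL brought to 4000 μL → factor 4000/200 = 20
Overall dilution factor = 2.5714 × 28.647 × 15 × 946.67 × 20 = 2.0921 × 10^7
Final = 2.00 mM / 2.0921 × 10^7 = 9.560 × 10^-8 mM = 0.0956 nM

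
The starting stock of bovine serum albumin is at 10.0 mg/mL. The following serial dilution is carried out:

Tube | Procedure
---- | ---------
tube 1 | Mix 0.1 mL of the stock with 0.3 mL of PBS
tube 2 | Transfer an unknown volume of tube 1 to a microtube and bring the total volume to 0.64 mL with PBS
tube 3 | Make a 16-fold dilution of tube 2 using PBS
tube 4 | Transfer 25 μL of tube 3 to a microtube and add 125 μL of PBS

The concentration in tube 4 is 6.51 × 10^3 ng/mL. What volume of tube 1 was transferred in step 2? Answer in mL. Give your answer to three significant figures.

Step 1: 0.1 mL + 0.3 mL = 0.4 mL total → factor 0.4/0.1 = 4
Step 2: v brought to 0.64 mL → factor = 0.64 mL/v
Step 3: 16-fold → factor 16
Step 4: 25 μL + 125 μL = 150 μL total → factor 150/25 = 6
Product of known-step factors = 384
Overall factor = 10.0 mg/mL / (6.51 × 10^3 ng/mL) = 1536.1
Step-2 factor = 1536.1 / 384 = 4.0003
v = 0.64 mL / 4.0003 = 0.160 mL

0.160 mL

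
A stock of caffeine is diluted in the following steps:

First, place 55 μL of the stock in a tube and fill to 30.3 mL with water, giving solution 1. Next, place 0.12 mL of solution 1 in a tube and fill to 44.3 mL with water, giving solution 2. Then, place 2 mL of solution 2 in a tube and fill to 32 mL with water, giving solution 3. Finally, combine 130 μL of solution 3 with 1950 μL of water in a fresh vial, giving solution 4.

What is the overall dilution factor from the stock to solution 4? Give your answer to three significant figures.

Step 1: 55 μL brought to 30.3 mL → factor 30300/55 = 550.91
Step 2: 0.12 mL brought to 44.3 mL → factor 44.3/0.12 = 369.17
Step 3: 2 mL brought to 32 mL → factor 32/2 = 16
Step 4: 130 μL + 1950 μL = 2080 μL total → factor 2080/130 = 16
Overall dilution factor = 550.91 × 369.17 × 16 × 16 = 5.2065 × 10^7

5.21 × 10^7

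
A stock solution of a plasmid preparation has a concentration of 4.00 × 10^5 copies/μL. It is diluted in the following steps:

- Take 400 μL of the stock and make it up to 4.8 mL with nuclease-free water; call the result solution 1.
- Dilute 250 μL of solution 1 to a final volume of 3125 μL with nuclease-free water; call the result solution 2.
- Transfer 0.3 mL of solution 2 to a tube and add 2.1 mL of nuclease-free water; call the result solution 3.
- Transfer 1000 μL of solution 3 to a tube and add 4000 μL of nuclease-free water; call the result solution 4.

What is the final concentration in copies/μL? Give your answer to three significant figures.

Step 1: 400 μL brought to 4.8 mL → factor 4800/400 = 12
Step 2: 250 μL brought to 3125 μL → factor 3125/250 = 12.5
Step 3: 0.3 mL + 2.1 mL = 2.4 mL total → factor 2.4/0.3 = 8
Step 4: 1000 μL + 4000 μL = 5000 μL total → factor 5000/1000 = 5
Overall dilution factor = 12 × 12.5 × 8 × 5 = 6000
Final = 4.00 × 10^5 copies/μL / 6000 = 66.7 copies/μL

66.7 copies/μL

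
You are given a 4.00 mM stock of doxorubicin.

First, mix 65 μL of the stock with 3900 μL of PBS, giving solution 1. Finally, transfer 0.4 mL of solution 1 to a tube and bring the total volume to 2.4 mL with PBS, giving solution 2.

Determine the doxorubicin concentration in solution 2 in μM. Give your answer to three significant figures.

Step 1: 65 μL + 3900 μL = 3965 μL total → factor 3965/65 = 61
Step 2: 0.4 mL brought to 2.4 mL → factor 2.4/0.4 = 6
Overall dilution factor = 61 × 6 = 366
Final = 4.00 mM / 366 = 0.01093 mM = 10.9 μM

10.9 μM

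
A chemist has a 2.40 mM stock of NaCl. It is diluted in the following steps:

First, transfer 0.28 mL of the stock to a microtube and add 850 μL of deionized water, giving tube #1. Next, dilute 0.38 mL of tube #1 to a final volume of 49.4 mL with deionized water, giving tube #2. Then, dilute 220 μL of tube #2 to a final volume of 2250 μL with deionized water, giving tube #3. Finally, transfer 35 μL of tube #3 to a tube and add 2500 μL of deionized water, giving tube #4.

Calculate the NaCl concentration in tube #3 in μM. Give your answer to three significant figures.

0.447 μM

Step 1: 0.28 mL + 850 μL = 1.13 mL total → factor 1.13/0.28 = 4.0357
Step 2: 0.38 mL brought to 49.4 mL → factor 49.4/0.38 = 130
Step 3: 220 μL brought to 2250 μL → factor 2250/220 = 10.227
Dilution factor through tube #3 = 4.0357 × 130 × 10.227 = 5365.7
[tube #3] = 2.40 mM / 5365.7 = 0.0004473 mM = 0.447 μM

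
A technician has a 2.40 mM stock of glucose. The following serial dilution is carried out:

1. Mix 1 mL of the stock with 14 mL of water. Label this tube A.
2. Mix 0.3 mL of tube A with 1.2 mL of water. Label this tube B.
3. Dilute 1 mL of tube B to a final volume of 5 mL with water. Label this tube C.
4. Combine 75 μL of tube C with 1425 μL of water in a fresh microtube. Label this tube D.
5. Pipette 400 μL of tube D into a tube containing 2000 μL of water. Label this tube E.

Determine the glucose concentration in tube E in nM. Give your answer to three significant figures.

Step 1: 1 mL + 14 mL = 15 mL total → factor 15/1 = 15
Step 2: 0.3 mL + 1.2 mL = 1.5 mL total → factor 1.5/0.3 = 5
Step 3: 1 mL brought to 5 mL → factor 5/1 = 5
Step 4: 75 μL + 1425 μL = 1500 μL total → factor 1500/75 = 20
Step 5: 400 μL + 2000 μL = 2400 μL total → factor 2400/400 = 6
Overall dilution factor = 15 × 5 × 5 × 20 × 6 = 45000
Final = 2.40 mM / 45000 = 5.333 × 10^-5 mM = 53.3 nM

53.3 nM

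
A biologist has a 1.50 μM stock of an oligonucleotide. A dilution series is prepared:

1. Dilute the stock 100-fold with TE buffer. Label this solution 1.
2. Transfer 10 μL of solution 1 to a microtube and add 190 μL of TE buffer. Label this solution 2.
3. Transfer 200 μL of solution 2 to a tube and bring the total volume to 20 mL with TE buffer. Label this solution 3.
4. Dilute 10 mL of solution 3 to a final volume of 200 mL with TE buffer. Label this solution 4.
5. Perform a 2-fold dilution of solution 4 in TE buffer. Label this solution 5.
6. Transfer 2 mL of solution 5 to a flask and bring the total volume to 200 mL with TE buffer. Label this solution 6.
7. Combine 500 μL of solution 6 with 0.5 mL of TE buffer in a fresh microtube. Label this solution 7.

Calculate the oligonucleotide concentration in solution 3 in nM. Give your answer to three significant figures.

Step 1: 100-fold → factor 100
Step 2: 10 μL + 190 μL = 200 μL total → factor 200/10 = 20
Step 3: 200 μL brought to 20 mL → factor 20000/200 = 100
Dilution factor through solution 3 = 100 × 20 × 100 = 2 × 10^5
[solution 3] = 1.50 μM / 2 × 10^5 = 7.500 × 10^-6 μM = 0.00750 nM

0.00750 nM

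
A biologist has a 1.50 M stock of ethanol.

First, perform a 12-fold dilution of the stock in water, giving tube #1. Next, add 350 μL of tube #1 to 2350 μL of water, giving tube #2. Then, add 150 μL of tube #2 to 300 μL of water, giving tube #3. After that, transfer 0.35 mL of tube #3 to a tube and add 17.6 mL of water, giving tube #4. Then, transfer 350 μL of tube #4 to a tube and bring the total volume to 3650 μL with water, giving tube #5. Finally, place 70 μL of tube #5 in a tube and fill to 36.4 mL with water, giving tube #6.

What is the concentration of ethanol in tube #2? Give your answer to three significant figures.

Step 1: 12-fold → factor 12
Step 2: 350 μL + 2350 μL = 2700 μL total → factor 2700/350 = 7.7143
Dilution factor through tube #2 = 12 × 7.7143 = 92.571
[tube #2] = 1.50 M / 92.571 = 0.0162 M

0.0162 M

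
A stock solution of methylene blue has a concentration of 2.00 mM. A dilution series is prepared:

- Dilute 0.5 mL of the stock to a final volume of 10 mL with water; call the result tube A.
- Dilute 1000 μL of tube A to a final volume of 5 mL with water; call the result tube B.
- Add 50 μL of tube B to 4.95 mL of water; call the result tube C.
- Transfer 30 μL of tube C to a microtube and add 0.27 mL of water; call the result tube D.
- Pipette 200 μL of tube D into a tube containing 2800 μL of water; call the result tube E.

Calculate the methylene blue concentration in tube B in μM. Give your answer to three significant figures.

20.0 μM

Step 1: 0.5 mL brought to 10 mL → factor 10/0.5 = 20
Step 2: 1000 μL brought to 5 mL → factor 5000/1000 = 5
Dilution factor through tube B = 20 × 5 = 100
[tube B] = 2.00 mM / 100 = 0.02000 mM = 20.0 μM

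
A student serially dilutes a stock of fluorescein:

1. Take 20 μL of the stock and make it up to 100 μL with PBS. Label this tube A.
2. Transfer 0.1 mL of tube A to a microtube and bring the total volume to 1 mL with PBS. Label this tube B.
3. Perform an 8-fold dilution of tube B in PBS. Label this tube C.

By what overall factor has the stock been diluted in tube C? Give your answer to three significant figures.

Step 1: 20 μL brought to 100 μL → factor 100/20 = 5
Step 2: 0.1 mL brought to 1 mL → factor 1/0.1 = 10
Step 3: 8-fold → factor 8
Overall dilution factor = 5 × 10 × 8 = 400

400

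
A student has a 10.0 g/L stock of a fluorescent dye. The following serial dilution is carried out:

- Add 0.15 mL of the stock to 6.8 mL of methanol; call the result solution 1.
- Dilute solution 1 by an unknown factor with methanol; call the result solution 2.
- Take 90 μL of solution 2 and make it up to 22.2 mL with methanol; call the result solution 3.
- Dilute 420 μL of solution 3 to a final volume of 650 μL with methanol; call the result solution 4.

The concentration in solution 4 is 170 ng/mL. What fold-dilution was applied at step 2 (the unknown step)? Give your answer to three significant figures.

3.33-fold

Step 1: 0.15 mL + 6.8 mL = 6.95 mL total → factor 6.95/0.15 = 46.333
Step 2: unknown factor x
Step 3: 90 μL brought to 22.2 mL → factor 22200/90 = 246.67
Step 4: 420 μL brought to 650 μL → factor 650/420 = 1.5476
Product of known-step factors = 17688
Overall factor = 10.0 g/L / (170 ng/mL) = 58824
x = 58824 / 17688 = 3.33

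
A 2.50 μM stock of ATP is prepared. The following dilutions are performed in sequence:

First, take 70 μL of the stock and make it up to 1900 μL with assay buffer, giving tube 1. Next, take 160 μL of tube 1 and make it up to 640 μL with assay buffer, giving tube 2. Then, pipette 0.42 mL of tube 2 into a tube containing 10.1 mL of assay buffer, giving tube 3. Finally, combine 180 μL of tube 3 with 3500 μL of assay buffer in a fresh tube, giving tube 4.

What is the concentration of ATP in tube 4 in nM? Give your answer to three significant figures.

Step 1: 70 μL brought to 1900 μL → factor 1900/70 = 27.143
Step 2: 160 μL brought to 640 μL → factor 640/160 = 4
Step 3: 0.42 mL + 10.1 mL = 10.52 mL total → factor 10.52/0.42 = 25.048
Step 4: 180 μL + 3500 μL = 3680 μL total → factor 3680/180 = 20.444
Overall dilution factor = 27.143 × 4 × 25.048 × 20.444 = 55598
Final = 2.50 μM / 55598 = 4.497 × 10^-5 μM = 0.0450 nM

0.0450 nM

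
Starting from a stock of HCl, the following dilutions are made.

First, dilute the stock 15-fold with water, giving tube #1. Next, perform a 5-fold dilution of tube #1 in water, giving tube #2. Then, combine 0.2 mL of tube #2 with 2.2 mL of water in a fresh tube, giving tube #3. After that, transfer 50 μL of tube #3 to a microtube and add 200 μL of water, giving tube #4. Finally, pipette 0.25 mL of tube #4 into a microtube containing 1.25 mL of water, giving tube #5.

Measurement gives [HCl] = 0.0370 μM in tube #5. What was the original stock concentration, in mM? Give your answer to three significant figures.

Step 1: 15-fold → factor 15
Step 2: 5-fold → factor 5
Step 3: 0.2 mL + 2.2 mL = 2.4 mL total → factor 2.4/0.2 = 12
Step 4: 50 μL + 200 μL = 250 μL total → factor 250/50 = 5
Step 5: 0.25 mL + 1.25 mL = 1.5 mL total → factor 1.5/0.25 = 6
Overall dilution factor = 15 × 5 × 12 × 5 × 6 = 27000
Stock = 0.0370 μM × 27000 = 999.0 μM = 0.999 mM

0.999 mM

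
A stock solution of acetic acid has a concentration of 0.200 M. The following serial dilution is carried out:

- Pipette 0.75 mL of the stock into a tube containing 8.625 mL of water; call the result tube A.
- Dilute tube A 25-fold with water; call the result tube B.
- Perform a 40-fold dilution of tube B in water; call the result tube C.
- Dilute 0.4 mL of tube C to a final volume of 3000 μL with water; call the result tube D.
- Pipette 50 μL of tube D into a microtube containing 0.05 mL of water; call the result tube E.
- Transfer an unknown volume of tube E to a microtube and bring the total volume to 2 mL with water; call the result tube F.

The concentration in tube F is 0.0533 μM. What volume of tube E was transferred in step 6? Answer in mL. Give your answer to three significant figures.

Step 1: 0.75 mL + 8.625 mL = 9.375 mL total → factor 9.375/0.75 = 12.5
Step 2: 25-fold → factor 25
Step 3: 40-fold → factor 40
Step 4: 0.4 mL brought to 3000 μL → factor 3/0.4 = 7.5
Step 5: 50 μL + 0.05 mL = 100 μL total → factor 100/50 = 2
Step 6: v brought to 2 mL → factor = 2 mL/v
Product of known-step factors = 1.875 × 10^5
Overall factor = 0.200 M / (0.0533 μM) = 3.7523 × 10^6
Step-6 factor = 3.7523 × 10^6 / 1.875 × 10^5 = 20.013
v = 2 mL / 20.013 = 0.0999 mL

0.0999 mL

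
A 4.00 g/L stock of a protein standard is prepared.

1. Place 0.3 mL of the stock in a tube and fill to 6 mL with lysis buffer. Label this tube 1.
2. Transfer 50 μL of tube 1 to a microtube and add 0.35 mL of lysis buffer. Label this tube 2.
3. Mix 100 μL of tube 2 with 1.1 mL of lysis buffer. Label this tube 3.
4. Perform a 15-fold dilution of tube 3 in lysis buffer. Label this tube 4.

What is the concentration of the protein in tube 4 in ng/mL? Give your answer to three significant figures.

Step 1: 0.3 mL brought to 6 mL → factor 6/0.3 = 20
Step 2: 50 μL + 0.35 mL = 400 μL total → factor 400/50 = 8
Step 3: 100 μL + 1.1 mL = 1200 μL total → factor 1200/100 = 12
Step 4: 15-fold → factor 15
Overall dilution factor = 20 × 8 × 12 × 15 = 28800
Final = 4.00 g/L / 28800 = 0.0001389 g/L = 139 ng/mL

139 ng/mL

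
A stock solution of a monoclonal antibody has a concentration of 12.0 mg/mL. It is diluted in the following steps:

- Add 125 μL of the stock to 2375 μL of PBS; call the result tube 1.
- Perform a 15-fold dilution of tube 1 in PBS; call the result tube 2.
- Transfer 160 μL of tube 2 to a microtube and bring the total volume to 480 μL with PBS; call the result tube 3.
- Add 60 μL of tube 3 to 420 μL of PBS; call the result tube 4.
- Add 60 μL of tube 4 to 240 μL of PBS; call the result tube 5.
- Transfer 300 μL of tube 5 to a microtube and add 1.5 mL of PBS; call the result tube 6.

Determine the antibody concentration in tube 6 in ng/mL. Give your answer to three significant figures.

55.6 ng/mL

Step 1: 125 μL + 2375 μL = 2500 μL total → factor 2500/125 = 20
Step 2: 15-fold → factor 15
Step 3: 160 μL brought to 480 μL → factor 480/160 = 3
Step 4: 60 μL + 420 μL = 480 μL total → factor 480/60 = 8
Step 5: 60 μL + 240 μL = 300 μL total → factor 300/60 = 5
Step 6: 300 μL + 1.5 mL = 1800 μL total → factor 1800/300 = 6
Overall dilution factor = 20 × 15 × 3 × 8 × 5 × 6 = 2.16 × 10^5
Final = 12.0 mg/mL / 2.16 × 10^5 = 5.556 × 10^-5 mg/mL = 55.6 ng/mL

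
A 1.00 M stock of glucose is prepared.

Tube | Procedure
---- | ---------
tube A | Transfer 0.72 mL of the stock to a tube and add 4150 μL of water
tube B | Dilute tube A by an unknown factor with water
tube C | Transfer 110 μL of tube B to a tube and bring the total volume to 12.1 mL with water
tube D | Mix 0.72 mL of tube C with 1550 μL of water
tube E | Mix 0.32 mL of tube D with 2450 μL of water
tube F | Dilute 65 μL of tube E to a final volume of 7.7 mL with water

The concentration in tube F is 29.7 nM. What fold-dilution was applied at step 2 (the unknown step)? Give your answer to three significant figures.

14.0-fold

Step 1: 0.72 mL + 4150 μL = 4.87 mL total → factor 4.87/0.72 = 6.7639
Step 2: unknown factor x
Step 3: 110 μL brought to 12.1 mL → factor 12100/110 = 110
Step 4: 0.72 mL + 1550 μL = 2.27 mL total → factor 2.27/0.72 = 3.1528
Step 5: 0.32 mL + 2450 μL = 2.77 mL total → factor 2.77/0.32 = 8.6562
Step 6: 65 μL brought to 7.7 mL → factor 7700/65 = 118.46
Product of known-step factors = 2.4054 × 10^6
Overall factor = 1.00 M / (29.7 nM) = 3.367 × 10^7
x = 3.367 × 10^7 / 2.4054 × 10^6 = 14.0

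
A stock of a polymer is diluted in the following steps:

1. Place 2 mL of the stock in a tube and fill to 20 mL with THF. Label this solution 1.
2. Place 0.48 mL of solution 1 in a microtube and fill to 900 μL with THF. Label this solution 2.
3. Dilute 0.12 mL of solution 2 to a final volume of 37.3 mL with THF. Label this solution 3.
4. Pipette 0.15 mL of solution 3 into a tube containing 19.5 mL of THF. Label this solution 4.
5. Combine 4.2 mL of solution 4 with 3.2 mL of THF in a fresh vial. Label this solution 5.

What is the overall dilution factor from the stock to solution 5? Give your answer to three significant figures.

Step 1: 2 mL brought to 20 mL → factor 20/2 = 10
Step 2: 0.48 mL brought to 900 μL → factor 0.9/0.48 = 1.875
Step 3: 0.12 mL brought to 37.3 mL → factor 37.3/0.12 = 310.83
Step 4: 0.15 mL + 19.5 mL = 19.65 mL total → factor 19.65/0.15 = 131
Step 5: 4.2 mL + 3.2 mL = 7.4 mL total → factor 7.4/4.2 = 1.7619
Overall dilution factor = 10 × 1.875 × 310.83 × 131 × 1.7619 = 1.3452 × 10^6

1.35 × 10^6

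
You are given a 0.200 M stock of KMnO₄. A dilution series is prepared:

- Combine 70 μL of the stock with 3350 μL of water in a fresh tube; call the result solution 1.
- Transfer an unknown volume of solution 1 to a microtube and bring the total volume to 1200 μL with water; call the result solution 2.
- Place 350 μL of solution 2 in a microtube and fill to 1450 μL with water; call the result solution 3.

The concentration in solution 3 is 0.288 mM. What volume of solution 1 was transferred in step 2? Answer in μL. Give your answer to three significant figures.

Step 1: 70 μL + 3350 μL = 3420 μL total → factor 3420/70 = 48.857
Step 2: v brought to 1200 μL → factor = 1200 μL/v
Step 3: 350 μL brought to 1450 μL → factor 1450/350 = 4.1429
Product of known-step factors = 202.41
Overall factor = 0.200 M / (0.288 mM) = 694.44
Step-2 factor = 694.44 / 202.41 = 3.4309
v = 1200 μL / 3.4309 = 350 μL

350 μL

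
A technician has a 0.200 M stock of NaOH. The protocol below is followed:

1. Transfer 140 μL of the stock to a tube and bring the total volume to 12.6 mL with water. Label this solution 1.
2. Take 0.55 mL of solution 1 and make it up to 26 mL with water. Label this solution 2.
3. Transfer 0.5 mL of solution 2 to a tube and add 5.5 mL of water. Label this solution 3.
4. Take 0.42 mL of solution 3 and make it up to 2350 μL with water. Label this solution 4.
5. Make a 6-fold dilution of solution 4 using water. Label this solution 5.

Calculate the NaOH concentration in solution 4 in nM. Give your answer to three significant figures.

Step 1: 140 μL brought to 12.6 mL → factor 12600/140 = 90
Step 2: 0.55 mL brought to 26 mL → factor 26/0.55 = 47.273
Step 3: 0.5 mL + 5.5 mL = 6 mL total → factor 6/0.5 = 12
Step 4: 0.42 mL brought to 2350 μL → factor 2.35/0.42 = 5.5952
Dilution factor through solution 4 = 90 × 47.273 × 12 × 5.5952 = 2.8566 × 10^5
[solution 4] = 0.200 M / 2.8566 × 10^5 = 7.001 × 10^-7 M = 700 nM

700 nM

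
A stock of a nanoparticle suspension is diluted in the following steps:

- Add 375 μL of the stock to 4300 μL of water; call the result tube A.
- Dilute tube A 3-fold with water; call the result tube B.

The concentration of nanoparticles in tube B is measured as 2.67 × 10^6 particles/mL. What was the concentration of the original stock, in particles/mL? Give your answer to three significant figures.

Step 1: 375 μL + 4300 μL = 4675 μL total → factor 4675/375 = 12.467
Step 2: 3-fold → factor 3
Overall dilution factor = 12.467 × 3 = 37.4
Stock = 2.67 × 10^6 particles/mL × 37.4 = 9.99 × 10^7 particles/mL

9.99 × 10^7 particles/mL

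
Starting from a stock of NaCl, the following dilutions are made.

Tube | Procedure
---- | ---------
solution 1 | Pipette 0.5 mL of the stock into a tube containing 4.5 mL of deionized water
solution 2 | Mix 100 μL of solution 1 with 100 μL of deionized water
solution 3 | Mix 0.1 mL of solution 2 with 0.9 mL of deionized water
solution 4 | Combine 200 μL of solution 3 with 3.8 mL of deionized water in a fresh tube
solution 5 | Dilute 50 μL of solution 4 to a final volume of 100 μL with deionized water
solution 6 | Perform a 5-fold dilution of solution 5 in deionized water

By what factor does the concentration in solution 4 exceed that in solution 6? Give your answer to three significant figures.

Step 1: 0.5 mL + 4.5 mL = 5 mL total → factor 5/0.5 = 10
Step 2: 100 μL + 100 μL = 200 μL total → factor 200/100 = 2
Step 3: 0.1 mL + 0.9 mL = 1 mL total → factor 1/0.1 = 10
Step 4: 200 μL + 3.8 mL = 4000 μL total → factor 4000/200 = 20
Step 5: 50 μL brought to 100 μL → factor 100/50 = 2
Step 6: 5-fold → factor 5
Dilution factor to solution 4 = 4000; to solution 6 = 40000
[solution 4]/[solution 6] = (factor to solution 6)/(factor to solution 4) = 40000/4000 = 10.0

10.0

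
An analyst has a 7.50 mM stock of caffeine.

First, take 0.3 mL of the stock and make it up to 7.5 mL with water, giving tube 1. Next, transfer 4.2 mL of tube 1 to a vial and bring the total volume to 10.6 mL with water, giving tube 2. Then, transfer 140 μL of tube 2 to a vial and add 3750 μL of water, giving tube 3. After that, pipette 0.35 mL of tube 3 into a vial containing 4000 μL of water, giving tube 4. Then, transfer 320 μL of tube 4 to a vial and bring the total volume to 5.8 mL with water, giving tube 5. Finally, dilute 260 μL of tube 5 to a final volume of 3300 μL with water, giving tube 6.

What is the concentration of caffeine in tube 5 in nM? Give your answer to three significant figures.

19.0 nM

Step 1: 0.3 mL brought to 7.5 mL → factor 7.5/0.3 = 25
Step 2: 4.2 mL brought to 10.6 mL → factor 10.6/4.2 = 2.5238
Step 3: 140 μL + 3750 μL = 3890 μL total → factor 3890/140 = 27.786
Step 4: 0.35 mL + 4000 μL = 4.35 mL total → factor 4.35/0.35 = 12.429
Step 5: 320 μL brought to 5.8 mL → factor 5800/320 = 18.125
Dilution factor through tube 5 = 25 × 2.5238 × 27.786 × 12.429 × 18.125 = 3.9493 × 10^5
[tube 5] = 7.50 mM / 3.9493 × 10^5 = 1.899 × 10^-5 mM = 19.0 nM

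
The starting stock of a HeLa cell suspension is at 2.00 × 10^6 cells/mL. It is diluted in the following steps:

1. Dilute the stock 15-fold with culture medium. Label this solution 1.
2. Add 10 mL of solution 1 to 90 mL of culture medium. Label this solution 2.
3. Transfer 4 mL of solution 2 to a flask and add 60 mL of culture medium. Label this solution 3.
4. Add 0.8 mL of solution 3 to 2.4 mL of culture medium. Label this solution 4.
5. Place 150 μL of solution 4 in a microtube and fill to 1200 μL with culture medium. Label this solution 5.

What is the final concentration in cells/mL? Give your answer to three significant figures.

26.0 cells/mL

Step 1: 15-fold → factor 15
Step 2: 10 mL + 90 mL = 100 mL total → factor 100/10 = 10
Step 3: 4 mL + 60 mL = 64 mL total → factor 64/4 = 16
Step 4: 0.8 mL + 2.4 mL = 3.2 mL total → factor 3.2/0.8 = 4
Step 5: 150 μL brought to 1200 μL → factor 1200/150 = 8
Overall dilution factor = 15 × 10 × 16 × 4 × 8 = 76800
Final = 2.00 × 10^6 cells/mL / 76800 = 26.0 cells/mL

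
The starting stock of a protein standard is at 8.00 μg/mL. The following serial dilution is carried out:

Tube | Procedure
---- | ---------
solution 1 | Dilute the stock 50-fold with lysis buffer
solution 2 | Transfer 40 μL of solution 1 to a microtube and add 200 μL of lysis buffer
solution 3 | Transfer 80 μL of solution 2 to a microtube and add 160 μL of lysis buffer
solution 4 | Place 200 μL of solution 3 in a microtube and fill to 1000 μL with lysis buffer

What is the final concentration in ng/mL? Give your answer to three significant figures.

1.78 ng/mL

Step 1: 50-fold → factor 50
Step 2: 40 μL + 200 μL = 240 μL total → factor 240/40 = 6
Step 3: 80 μL + 160 μL = 240 μL total → factor 240/80 = 3
Step 4: 200 μL brought to 1000 μL → factor 1000/200 = 5
Overall dilution factor = 50 × 6 × 3 × 5 = 4500
Final = 8.00 μg/mL / 4500 = 0.001778 μg/mL = 1.78 ng/mL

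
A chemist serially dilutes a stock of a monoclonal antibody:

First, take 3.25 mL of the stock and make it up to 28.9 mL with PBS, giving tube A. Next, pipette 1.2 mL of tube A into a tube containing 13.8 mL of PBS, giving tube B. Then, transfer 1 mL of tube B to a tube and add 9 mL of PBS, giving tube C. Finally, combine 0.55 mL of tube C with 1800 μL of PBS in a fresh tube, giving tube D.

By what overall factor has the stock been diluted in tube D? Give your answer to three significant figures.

Step 1: 3.25 mL brought to 28.9 mL → factor 28.9/3.25 = 8.8923
Step 2: 1.2 mL + 13.8 mL = 15 mL total → factor 15/1.2 = 12.5
Step 3: 1 mL + 9 mL = 10 mL total → factor 10/1 = 10
Step 4: 0.55 mL + 1800 μL = 2.35 mL total → factor 2.35/0.55 = 4.2727
Overall dilution factor = 8.8923 × 12.5 × 10 × 4.2727 = 4749.3

4.75 × 10^3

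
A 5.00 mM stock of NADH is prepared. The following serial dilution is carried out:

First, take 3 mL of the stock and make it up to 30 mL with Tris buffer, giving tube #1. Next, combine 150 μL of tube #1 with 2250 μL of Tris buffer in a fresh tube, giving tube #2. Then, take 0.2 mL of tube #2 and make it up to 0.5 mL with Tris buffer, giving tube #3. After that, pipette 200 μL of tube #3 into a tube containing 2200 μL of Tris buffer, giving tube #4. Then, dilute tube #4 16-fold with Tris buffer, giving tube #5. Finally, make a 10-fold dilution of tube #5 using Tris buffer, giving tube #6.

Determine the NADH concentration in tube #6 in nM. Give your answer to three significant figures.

6.51 nM

Step 1: 3 mL brought to 30 mL → factor 30/3 = 10
Step 2: 150 μL + 2250 μL = 2400 μL total → factor 2400/150 = 16
Step 3: 0.2 mL brought to 0.5 mL → factor 0.5/0.2 = 2.5
Step 4: 200 μL + 2200 μL = 2400 μL total → factor 2400/200 = 12
Step 5: 16-fold → factor 16
Step 6: 10-fold → factor 10
Overall dilution factor = 10 × 16 × 2.5 × 12 × 16 × 10 = 7.68 × 10^5
Final = 5.00 mM / 7.68 × 10^5 = 6.510 × 10^-6 mM = 6.51 nM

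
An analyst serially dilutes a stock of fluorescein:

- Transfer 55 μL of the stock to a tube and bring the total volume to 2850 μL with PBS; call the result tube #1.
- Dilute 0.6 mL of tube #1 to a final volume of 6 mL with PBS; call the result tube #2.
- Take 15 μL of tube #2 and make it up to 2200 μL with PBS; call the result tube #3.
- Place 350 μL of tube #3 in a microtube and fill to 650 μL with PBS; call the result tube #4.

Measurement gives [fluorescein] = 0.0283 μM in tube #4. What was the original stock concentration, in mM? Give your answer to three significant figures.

3.99 mM

Step 1: 55 μL brought to 2850 μL → factor 2850/55 = 51.818
Step 2: 0.6 mL brought to 6 mL → factor 6/0.6 = 10
Step 3: 15 μL brought to 2200 μL → factor 2200/15 = 146.67
Step 4: 350 μL brought to 650 μL → factor 650/350 = 1.8571
Overall dilution factor = 51.818 × 10 × 146.67 × 1.8571 = 1.4114 × 10^5
Stock = 0.0283 μM × 1.4114 × 10^5 = 3994 μM = 3.99 mM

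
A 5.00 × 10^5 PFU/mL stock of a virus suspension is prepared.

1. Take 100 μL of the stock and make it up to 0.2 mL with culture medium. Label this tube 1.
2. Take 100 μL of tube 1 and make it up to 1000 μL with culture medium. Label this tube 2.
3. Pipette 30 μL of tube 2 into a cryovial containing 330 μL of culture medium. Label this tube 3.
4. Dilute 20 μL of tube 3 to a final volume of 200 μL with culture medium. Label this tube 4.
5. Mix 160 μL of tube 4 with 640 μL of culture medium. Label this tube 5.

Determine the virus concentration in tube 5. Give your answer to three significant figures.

41.7 PFU/mL

Step 1: 100 μL brought to 0.2 mL → factor 200/100 = 2
Step 2: 100 μL brought to 1000 μL → factor 1000/100 = 10
Step 3: 30 μL + 330 μL = 360 μL total → factor 360/30 = 12
Step 4: 20 μL brought to 200 μL → factor 200/20 = 10
Step 5: 160 μL + 640 μL = 800 μL total → factor 800/160 = 5
Overall dilution factor = 2 × 10 × 12 × 10 × 5 = 12000
Final = 5.00 × 10^5 PFU/mL / 12000 = 41.7 PFU/mL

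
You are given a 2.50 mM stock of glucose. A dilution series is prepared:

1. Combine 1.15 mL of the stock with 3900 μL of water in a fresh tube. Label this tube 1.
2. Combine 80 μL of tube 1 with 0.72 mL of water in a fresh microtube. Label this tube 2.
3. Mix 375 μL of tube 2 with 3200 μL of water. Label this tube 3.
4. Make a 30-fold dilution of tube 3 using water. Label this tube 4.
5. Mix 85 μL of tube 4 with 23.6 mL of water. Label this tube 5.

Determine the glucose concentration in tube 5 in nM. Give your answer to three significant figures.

Step 1: 1.15 mL + 3900 μL = 5.05 mL total → factor 5.05/1.15 = 4.3913
Step 2: 80 μL + 0.72 mL = 800 μL total → factor 800/80 = 10
Step 3: 375 μL + 3200 μL = 3575 μL total → factor 3575/375 = 9.5333
Step 4: 30-fold → factor 30
Step 5: 85 μL + 23.6 mL = 23685 μL total → factor 23685/85 = 278.65
Overall dilution factor = 4.3913 × 10 × 9.5333 × 30 × 278.65 = 3.4996 × 10^6
Final = 2.50 mM / 3.4996 × 10^6 = 7.144 × 10^-7 mM = 0.714 nM

0.714 nM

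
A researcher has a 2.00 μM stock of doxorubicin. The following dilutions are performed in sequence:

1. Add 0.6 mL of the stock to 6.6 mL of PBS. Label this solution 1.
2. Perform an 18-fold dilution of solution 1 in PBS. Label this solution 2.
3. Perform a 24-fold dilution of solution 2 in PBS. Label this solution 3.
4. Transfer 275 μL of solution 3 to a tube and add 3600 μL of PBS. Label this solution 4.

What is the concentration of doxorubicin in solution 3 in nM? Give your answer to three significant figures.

0.386 nM

Step 1: 0.6 mL + 6.6 mL = 7.2 mL total → factor 7.2/0.6 = 12
Step 2: 18-fold → factor 18
Step 3: 24-fold → factor 24
Dilution factor through solution 3 = 12 × 18 × 24 = 5184
[solution 3] = 2.00 μM / 5184 = 0.0003858 μM = 0.386 nM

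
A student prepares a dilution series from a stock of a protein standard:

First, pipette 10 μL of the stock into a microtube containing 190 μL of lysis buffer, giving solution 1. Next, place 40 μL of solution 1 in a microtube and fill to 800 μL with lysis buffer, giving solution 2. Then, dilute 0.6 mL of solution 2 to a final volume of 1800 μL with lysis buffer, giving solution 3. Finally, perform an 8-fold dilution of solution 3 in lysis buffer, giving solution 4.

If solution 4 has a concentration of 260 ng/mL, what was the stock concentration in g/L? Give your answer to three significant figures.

2.50 g/L

Step 1: 10 μL + 190 μL = 200 μL total → factor 200/10 = 20
Step 2: 40 μL brought to 800 μL → factor 800/40 = 20
Step 3: 0.6 mL brought to 1800 μL → factor 1.8/0.6 = 3
Step 4: 8-fold → factor 8
Overall dilution factor = 20 × 20 × 3 × 8 = 9600
Stock = 260 ng/mL × 9600 = 2.496 × 10^6 ng/mL = 2.50 g/L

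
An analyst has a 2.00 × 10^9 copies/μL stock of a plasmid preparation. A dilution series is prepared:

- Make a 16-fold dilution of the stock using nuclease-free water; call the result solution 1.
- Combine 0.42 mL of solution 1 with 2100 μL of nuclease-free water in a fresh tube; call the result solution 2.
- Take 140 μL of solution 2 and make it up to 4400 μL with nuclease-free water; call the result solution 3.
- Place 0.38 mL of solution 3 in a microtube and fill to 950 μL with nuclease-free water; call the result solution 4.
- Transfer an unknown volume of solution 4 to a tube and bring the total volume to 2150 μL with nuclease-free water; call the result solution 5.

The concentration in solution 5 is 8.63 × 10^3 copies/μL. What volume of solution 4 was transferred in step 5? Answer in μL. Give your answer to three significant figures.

70.0 μL

Step 1: 16-fold → factor 16
Step 2: 0.42 mL + 2100 μL = 2.52 mL total → factor 2.52/0.42 = 6
Step 3: 140 μL brought to 4400 μL → factor 4400/140 = 31.429
Step 4: 0.38 mL brought to 950 μL → factor 0.95/0.38 = 2.5
Step 5: v brought to 2150 μL → factor = 2150 μL/v
Product of known-step factors = 7542.9
Overall factor = 2.00 × 10^9 copies/μL / (8.63 × 10^3 copies/μL) = 2.3175 × 10^5
Step-5 factor = 2.3175 × 10^5 / 7542.9 = 30.724
v = 2150 μL / 30.724 = 70.0 μL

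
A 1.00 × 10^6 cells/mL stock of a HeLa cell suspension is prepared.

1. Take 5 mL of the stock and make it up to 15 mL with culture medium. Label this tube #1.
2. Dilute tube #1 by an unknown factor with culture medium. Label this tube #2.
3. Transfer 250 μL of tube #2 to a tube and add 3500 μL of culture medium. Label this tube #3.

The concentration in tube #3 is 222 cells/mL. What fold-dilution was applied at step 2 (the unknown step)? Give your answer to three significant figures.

100-fold

Step 1: 5 mL brought to 15 mL → factor 15/5 = 3
Step 2: unknown factor x
Step 3: 250 μL + 3500 μL = 3750 μL total → factor 3750/250 = 15
Product of known-step factors = 45
Overall factor = 1.00 × 10^6 cells/mL / (222 cells/mL) = 4504.5
x = 4504.5 / 45 = 100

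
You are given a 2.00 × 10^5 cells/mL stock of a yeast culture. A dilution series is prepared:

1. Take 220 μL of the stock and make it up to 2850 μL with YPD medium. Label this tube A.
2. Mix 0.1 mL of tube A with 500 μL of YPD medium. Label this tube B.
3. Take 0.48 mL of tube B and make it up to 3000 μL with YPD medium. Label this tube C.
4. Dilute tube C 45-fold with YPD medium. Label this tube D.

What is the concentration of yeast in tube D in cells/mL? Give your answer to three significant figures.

9.15 cells/mL

Step 1: 220 μL brought to 2850 μL → factor 2850/220 = 12.955
Step 2: 0.1 mL + 500 μL = 0.6 mL total → factor 0.6/0.1 = 6
Step 3: 0.48 mL brought to 3000 μL → factor 3/0.48 = 6.25
Step 4: 45-fold → factor 45
Overall dilution factor = 12.955 × 6 × 6.25 × 45 = 21861
Final = 2.00 × 10^5 cells/mL / 21861 = 9.15 cells/mL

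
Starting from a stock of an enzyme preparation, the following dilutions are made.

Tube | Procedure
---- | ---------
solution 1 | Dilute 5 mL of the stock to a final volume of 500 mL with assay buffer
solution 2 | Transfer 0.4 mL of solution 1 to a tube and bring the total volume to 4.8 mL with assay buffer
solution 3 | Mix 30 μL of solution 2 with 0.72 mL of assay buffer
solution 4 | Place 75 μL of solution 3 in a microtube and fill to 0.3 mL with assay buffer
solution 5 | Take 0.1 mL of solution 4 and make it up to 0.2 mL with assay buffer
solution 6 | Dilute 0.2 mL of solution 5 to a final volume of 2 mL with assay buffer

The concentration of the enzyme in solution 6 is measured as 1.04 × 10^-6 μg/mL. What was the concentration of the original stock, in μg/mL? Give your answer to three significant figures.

2.50 μg/mL

Step 1: 5 mL brought to 500 mL → factor 500/5 = 100
Step 2: 0.4 mL brought to 4.8 mL → factor 4.8/0.4 = 12
Step 3: 30 μL + 0.72 mL = 750 μL total → factor 750/30 = 25
Step 4: 75 μL brought to 0.3 mL → factor 300/75 = 4
Step 5: 0.1 mL brought to 0.2 mL → factor 0.2/0.1 = 2
Step 6: 0.2 mL brought to 2 mL → factor 2/0.2 = 10
Overall dilution factor = 100 × 12 × 25 × 4 × 2 × 10 = 2.4 × 10^6
Stock = 1.04 × 10^-6 μg/mL × 2.4 × 10^6 = 2.50 μg/mL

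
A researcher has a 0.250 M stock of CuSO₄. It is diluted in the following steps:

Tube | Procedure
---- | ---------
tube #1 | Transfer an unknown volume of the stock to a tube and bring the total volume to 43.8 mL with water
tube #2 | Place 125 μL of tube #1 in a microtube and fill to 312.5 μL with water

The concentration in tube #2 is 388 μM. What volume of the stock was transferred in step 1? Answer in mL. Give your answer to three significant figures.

0.170 mL

Step 1: v brought to 43.8 mL → factor = 43.8 mL/v
Step 2: 125 μL brought to 312.5 μL → factor 312.5/125 = 2.5
Product of known-step factors = 2.5
Overall factor = 0.250 M / (388 μM) = 644.33
Step-1 factor = 644.33 / 2.5 = 257.73
v = 43.8 mL / 257.73 = 0.170 mL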